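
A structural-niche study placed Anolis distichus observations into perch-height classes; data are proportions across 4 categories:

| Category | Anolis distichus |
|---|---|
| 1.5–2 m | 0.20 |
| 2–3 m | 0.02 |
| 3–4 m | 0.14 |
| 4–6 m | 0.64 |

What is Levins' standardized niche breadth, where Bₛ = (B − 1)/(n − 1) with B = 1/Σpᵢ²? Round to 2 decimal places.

Σpᵢ² = 0.20² + 0.02² + 0.14² + 0.64² = 0.0400 + 0.0004 + 0.0196 + 0.4096 = 0.4696
B = 1 / 0.4696 = 2.1295
Bₛ = (B − 1)/(n − 1) = (2.1295 − 1)/(4 − 1) = 1.1295/3 = 0.3765

0.38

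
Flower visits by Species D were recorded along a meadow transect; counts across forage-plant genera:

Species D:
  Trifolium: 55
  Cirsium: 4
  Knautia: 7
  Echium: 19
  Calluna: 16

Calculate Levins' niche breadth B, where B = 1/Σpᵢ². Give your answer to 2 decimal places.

Proportions for Species D (n=101): 55/101=0.5446, 4/101=0.0396, 7/101=0.0693, 19/101=0.1881, 16/101=0.1584
Σpᵢ² = 0.5446² + 0.0396² + 0.0693² + 0.1881² + 0.1584² = 0.296589 + 0.001568 + 0.004802 + 0.035382 + 0.025091 = 0.363432
B = 1 / 0.363432 = 2.7515

2.75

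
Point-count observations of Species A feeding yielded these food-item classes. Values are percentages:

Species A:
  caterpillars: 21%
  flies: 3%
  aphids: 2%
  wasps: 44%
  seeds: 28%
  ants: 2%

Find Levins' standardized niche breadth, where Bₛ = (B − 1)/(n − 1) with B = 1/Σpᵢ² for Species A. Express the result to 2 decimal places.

0.43

Convert percentages to proportions (divide by 100).
Σpᵢ² = 0.21² + 0.03² + 0.02² + 0.44² + 0.28² + 0.02² = 0.0441 + 0.0009 + 0.0004 + 0.1936 + 0.0784 + 0.0004 = 0.3178
B = 1 / 0.3178 = 3.1466
Bₛ = (B − 1)/(n − 1) = (3.1466 − 1)/(6 − 1) = 2.1466/5 = 0.4293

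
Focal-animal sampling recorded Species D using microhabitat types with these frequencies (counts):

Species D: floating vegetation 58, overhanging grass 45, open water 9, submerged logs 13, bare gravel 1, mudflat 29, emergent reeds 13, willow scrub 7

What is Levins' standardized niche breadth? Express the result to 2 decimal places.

Proportions for Species D (n=175): 58/175=0.3314, 45/175=0.2571, 9/175=0.0514, 13/175=0.0743, 1/175=0.0057, 29/175=0.1657, 13/175=0.0743, 7/175=0.0400
Σpᵢ² = 0.3314² + 0.2571² + 0.0514² + 0.0743² + 0.0057² + 0.1657² + 0.0743² + 0.0400² = 0.109826 + 0.066100 + 0.002642 + 0.005520 + 0.000032 + 0.027456 + 0.005520 + 0.001600 = 0.218696
B = 1 / 0.218696 = 4.5726
Bₛ = (B − 1)/(n − 1) = (4.5726 − 1)/(8 − 1) = 3.5726/7 = 0.5104

0.51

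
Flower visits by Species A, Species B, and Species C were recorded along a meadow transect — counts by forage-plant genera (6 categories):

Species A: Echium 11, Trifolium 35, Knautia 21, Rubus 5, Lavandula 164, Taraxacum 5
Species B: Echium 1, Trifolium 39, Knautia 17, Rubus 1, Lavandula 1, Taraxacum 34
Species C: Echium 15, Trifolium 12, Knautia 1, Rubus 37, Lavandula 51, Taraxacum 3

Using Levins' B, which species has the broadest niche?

Proportions for Species A (n=241): 11/241=0.0456, 35/241=0.1452, 21/241=0.0871, 5/241=0.0207, 164/241=0.6805, 5/241=0.0207
Proportions for Species B (n=93): 1/93=0.0108, 39/93=0.4194, 17/93=0.1828, 1/93=0.0108, 1/93=0.0108, 34/93=0.3656
Proportions for Species C (n=119): 15/119=0.1261, 12/119=0.1008, 1/119=0.0084, 37/119=0.3109, 51/119=0.4286, 3/119=0.0252
Σp_Aᵢ² = 0.0456² + 0.1452² + 0.0871² + 0.0207² + 0.6805² + 0.0207² = 0.002079 + 0.021083 + 0.007586 + 0.000428 + 0.463080 + 0.000428 = 0.494684
B_A = 1 / 0.494684 = 2.0215
Σp_Bᵢ² = 0.0108² + 0.4194² + 0.1828² + 0.0108² + 0.0108² + 0.3656² = 0.000117 + 0.175896 + 0.033416 + 0.000117 + 0.000117 + 0.133663 = 0.343326
B_B = 1 / 0.343326 = 2.9127
Σp_Cᵢ² = 0.1261² + 0.1008² + 0.0084² + 0.3109² + 0.4286² + 0.0252² = 0.015901 + 0.010161 + 0.000071 + 0.096659 + 0.183698 + 0.000635 = 0.307125
B_C = 1 / 0.307125 = 3.2560
Highest B → broadest niche (most generalist): Species C (B = 3.26).

Species C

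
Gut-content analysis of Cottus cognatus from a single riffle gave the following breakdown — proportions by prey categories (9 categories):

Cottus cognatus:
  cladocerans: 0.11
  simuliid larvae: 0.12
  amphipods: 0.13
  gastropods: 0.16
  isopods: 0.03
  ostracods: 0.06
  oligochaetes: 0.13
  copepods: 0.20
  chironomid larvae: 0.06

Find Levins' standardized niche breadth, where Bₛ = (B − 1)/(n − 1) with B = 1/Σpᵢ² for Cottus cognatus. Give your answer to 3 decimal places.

Σpᵢ² = 0.11² + 0.12² + 0.13² + 0.16² + 0.03² + 0.06² + 0.13² + 0.20² + 0.06² = 0.0121 + 0.0144 + 0.0169 + 0.0256 + 0.0009 + 0.0036 + 0.0169 + 0.0400 + 0.0036 = 0.1340
B = 1 / 0.1340 = 7.46269
Bₛ = (B − 1)/(n − 1) = (7.46269 − 1)/(9 − 1) = 6.46269/8 = 0.80784

0.808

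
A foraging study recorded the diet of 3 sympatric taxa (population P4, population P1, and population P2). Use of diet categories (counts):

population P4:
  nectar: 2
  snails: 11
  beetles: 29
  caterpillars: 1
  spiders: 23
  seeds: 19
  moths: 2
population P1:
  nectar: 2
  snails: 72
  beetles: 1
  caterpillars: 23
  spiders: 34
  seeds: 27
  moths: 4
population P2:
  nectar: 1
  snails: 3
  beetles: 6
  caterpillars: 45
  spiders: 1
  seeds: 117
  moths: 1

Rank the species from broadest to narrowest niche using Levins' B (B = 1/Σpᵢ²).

Proportions for population P4 (n=87): 2/87=0.0230, 11/87=0.1264, 29/87=0.3333, 1/87=0.0115, 23/87=0.2644, 19/87=0.2184, 2/87=0.0230
Proportions for population P1 (n=163): 2/163=0.0123, 72/163=0.4417, 1/163=0.0061, 23/163=0.1411, 34/163=0.2086, 27/163=0.1656, 4/163=0.0245
Proportions for population P2 (n=174): 1/174=0.0057, 3/174=0.0172, 6/174=0.0345, 45/174=0.2586, 1/174=0.0057, 117/174=0.6724, 1/174=0.0057
Σp_P4ᵢ² = 0.0230² + 0.1264² + 0.3333² + 0.0115² + 0.2644² + 0.2184² + 0.0230² = 0.000529 + 0.015977 + 0.111089 + 0.000132 + 0.069907 + 0.047699 + 0.000529 = 0.245862
B_P4 = 1 / 0.245862 = 4.0673
Σp_P1ᵢ² = 0.0123² + 0.4417² + 0.0061² + 0.1411² + 0.2086² + 0.1656² + 0.0245² = 0.000151 + 0.195099 + 0.000037 + 0.019909 + 0.043514 + 0.027423 + 0.000600 = 0.286733
B_P1 = 1 / 0.286733 = 3.4876
Σp_P2ᵢ² = 0.0057² + 0.0172² + 0.0345² + 0.2586² + 0.0057² + 0.6724² + 0.0057² = 0.000032 + 0.000296 + 0.001190 + 0.066874 + 0.000032 + 0.452122 + 0.000032 = 0.520578
B_P2 = 1 / 0.520578 = 1.9209
Ranking by B (broadest → narrowest): population P4 (4.07) > population P1 (3.49) > population P2 (1.92)

population P4 > population P1 > population P2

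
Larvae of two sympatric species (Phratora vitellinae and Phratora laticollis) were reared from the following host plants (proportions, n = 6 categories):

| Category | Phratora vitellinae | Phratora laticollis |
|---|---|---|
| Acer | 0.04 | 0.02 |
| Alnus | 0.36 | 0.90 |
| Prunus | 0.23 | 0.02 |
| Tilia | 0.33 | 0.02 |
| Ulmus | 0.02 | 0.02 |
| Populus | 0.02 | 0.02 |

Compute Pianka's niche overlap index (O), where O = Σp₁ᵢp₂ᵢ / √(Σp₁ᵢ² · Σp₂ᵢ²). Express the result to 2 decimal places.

Σ p₁ᵢp₂ᵢ = 0.0008 + 0.3240 + 0.0046 + 0.0066 + 0.0004 + 0.0004 = 0.3368
Σp_1ᵢ² = 0.04² + 0.36² + 0.23² + 0.33² + 0.02² + 0.02² = 0.0016 + 0.1296 + 0.0529 + 0.1089 + 0.0004 + 0.0004 = 0.2938
Σp_2ᵢ² = 0.02² + 0.90² + 0.02² + 0.02² + 0.02² + 0.02² = 0.0004 + 0.8100 + 0.0004 + 0.0004 + 0.0004 + 0.0004 = 0.8120
O = 0.3368 / √(0.2938 × 0.8120) = 0.3368 / 0.48843 = 0.6896

0.69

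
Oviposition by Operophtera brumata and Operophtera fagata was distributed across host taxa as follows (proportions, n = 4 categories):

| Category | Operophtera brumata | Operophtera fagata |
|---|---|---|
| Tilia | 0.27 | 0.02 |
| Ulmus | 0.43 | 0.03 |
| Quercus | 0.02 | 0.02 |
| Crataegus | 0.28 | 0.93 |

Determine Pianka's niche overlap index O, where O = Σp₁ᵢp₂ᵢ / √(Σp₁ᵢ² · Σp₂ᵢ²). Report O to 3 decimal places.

0.517

Σ p₁ᵢp₂ᵢ = 0.0054 + 0.0129 + 0.0004 + 0.2604 = 0.2791
Σp_1ᵢ² = 0.27² + 0.43² + 0.02² + 0.28² = 0.0729 + 0.1849 + 0.0004 + 0.0784 = 0.3366
Σp_2ᵢ² = 0.02² + 0.03² + 0.02² + 0.93² = 0.0004 + 0.0009 + 0.0004 + 0.8649 = 0.8666
O = 0.2791 / √(0.3366 × 0.8666) = 0.2791 / 0.540090 = 0.51677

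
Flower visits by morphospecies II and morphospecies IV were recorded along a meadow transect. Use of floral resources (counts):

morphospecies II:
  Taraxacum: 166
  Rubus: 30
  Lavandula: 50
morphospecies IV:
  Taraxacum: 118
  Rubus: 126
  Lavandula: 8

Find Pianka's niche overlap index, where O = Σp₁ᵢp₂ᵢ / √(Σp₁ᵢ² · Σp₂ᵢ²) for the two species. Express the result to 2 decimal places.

0.78

Proportions for morphospecies II (n=246): 166/246=0.6748, 30/246=0.1220, 50/246=0.2033
Proportions for morphospecies IV (n=252): 118/252=0.4683, 126/252=0.5000, 8/252=0.0317
Σ p₁ᵢp₂ᵢ = 0.316009 + 0.061000 + 0.006445 = 0.383454
Σp_1ᵢ² = 0.6748² + 0.1220² + 0.2033² = 0.455355 + 0.014884 + 0.041331 = 0.511570
Σp_2ᵢ² = 0.4683² + 0.5000² + 0.0317² = 0.219305 + 0.250000 + 0.001005 = 0.470310
O = 0.383454 / √(0.511570 × 0.470310) = 0.383454 / 0.4905064 = 0.7818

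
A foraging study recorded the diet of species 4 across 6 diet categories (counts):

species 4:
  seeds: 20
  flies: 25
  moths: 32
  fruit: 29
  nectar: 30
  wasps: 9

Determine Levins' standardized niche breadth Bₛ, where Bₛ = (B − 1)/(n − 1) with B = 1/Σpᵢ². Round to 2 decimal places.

0.89

Proportions for species 4 (n=145): 20/145=0.1379, 25/145=0.1724, 32/145=0.2207, 29/145=0.2000, 30/145=0.2069, 9/145=0.0621
Σpᵢ² = 0.1379² + 0.1724² + 0.2207² + 0.2000² + 0.2069² + 0.0621² = 0.019016 + 0.029722 + 0.048708 + 0.040000 + 0.042808 + 0.003856 = 0.184110
B = 1 / 0.184110 = 5.4315
Bₛ = (B − 1)/(n − 1) = (5.4315 − 1)/(6 − 1) = 4.4315/5 = 0.8863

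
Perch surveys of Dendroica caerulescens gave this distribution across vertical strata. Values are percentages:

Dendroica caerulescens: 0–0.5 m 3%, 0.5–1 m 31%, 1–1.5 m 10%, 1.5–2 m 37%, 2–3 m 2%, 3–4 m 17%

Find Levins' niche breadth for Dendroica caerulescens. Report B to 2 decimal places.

3.66

Convert percentages to proportions (divide by 100).
Σpᵢ² = 0.03² + 0.31² + 0.10² + 0.37² + 0.02² + 0.17² = 0.0009 + 0.0961 + 0.0100 + 0.1369 + 0.0004 + 0.0289 = 0.2732
B = 1 / 0.2732 = 3.6603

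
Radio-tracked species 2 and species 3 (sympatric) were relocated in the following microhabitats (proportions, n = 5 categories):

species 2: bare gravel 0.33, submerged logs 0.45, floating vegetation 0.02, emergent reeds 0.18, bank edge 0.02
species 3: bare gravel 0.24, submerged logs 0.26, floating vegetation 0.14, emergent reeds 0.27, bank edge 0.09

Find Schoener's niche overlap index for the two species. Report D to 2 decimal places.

Σ|p₁ᵢ − p₂ᵢ| = 0.09 + 0.19 + 0.12 + 0.09 + 0.07 = 0.56
D = 1 − ½ × 0.56 = 1 − 0.280 = 0.7200

0.72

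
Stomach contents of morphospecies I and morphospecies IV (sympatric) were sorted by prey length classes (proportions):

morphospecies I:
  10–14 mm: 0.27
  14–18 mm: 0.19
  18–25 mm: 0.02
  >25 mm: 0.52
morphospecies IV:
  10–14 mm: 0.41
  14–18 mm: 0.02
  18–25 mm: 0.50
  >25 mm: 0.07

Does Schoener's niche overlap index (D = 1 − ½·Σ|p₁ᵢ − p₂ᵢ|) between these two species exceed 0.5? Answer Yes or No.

No

Σ|p₁ᵢ − p₂ᵢ| = 0.14 + 0.17 + 0.48 + 0.45 = 1.24
D = 1 − ½ × 1.24 = 1 − 0.620 = 0.3800
D = 0.3800 < 0.5 → No.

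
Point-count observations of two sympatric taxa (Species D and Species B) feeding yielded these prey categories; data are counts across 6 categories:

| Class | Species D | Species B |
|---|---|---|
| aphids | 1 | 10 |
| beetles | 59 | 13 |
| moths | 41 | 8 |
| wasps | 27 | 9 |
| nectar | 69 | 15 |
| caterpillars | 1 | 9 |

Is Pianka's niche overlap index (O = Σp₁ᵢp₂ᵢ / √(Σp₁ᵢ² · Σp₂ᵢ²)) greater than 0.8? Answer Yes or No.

Yes

Proportions for Species D (n=198): 1/198=0.0051, 59/198=0.2980, 41/198=0.2071, 27/198=0.1364, 69/198=0.3485, 1/198=0.0051
Proportions for Species B (n=64): 10/64=0.1563, 13/64=0.2031, 8/64=0.1250, 9/64=0.1406, 15/64=0.2344, 9/64=0.1406
Σ p₁ᵢp₂ᵢ = 0.000797 + 0.060524 + 0.025888 + 0.019178 + 0.081688 + 0.000717 = 0.188792
Σp_1ᵢ² = 0.0051² + 0.2980² + 0.2071² + 0.1364² + 0.3485² + 0.0051² = 0.000026 + 0.088804 + 0.042890 + 0.018605 + 0.121452 + 0.000026 = 0.271803
Σp_2ᵢ² = 0.1563² + 0.2031² + 0.1250² + 0.1406² + 0.2344² + 0.1406² = 0.024430 + 0.041250 + 0.015625 + 0.019768 + 0.054943 + 0.019768 = 0.175784
O = 0.188792 / √(0.271803 × 0.175784) = 0.188792 / 0.2185832 = 0.8637
O = 0.8637 > 0.8 → Yes.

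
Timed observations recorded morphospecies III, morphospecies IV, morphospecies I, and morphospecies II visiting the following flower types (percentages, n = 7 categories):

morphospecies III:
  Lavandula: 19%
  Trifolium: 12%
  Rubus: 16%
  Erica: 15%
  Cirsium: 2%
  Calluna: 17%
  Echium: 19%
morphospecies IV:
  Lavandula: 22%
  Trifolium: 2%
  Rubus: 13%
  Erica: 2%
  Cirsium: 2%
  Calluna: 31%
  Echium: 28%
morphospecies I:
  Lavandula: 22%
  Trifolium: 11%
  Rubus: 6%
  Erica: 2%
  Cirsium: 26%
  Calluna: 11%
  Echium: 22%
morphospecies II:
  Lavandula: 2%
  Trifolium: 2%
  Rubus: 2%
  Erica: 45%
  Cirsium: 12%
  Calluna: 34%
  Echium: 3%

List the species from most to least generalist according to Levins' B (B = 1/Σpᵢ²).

morphospecies III > morphospecies I > morphospecies IV > morphospecies II

Convert percentages to proportions (divide by 100).
Σp_IIIᵢ² = 0.19² + 0.12² + 0.16² + 0.15² + 0.02² + 0.17² + 0.19² = 0.0361 + 0.0144 + 0.0256 + 0.0225 + 0.0004 + 0.0289 + 0.0361 = 0.1640
B_III = 1 / 0.1640 = 6.0976
Σp_IVᵢ² = 0.22² + 0.02² + 0.13² + 0.02² + 0.02² + 0.31² + 0.28² = 0.0484 + 0.0004 + 0.0169 + 0.0004 + 0.0004 + 0.0961 + 0.0784 = 0.2410
B_IV = 1 / 0.2410 = 4.1494
Σp_Iᵢ² = 0.22² + 0.11² + 0.06² + 0.02² + 0.26² + 0.11² + 0.22² = 0.0484 + 0.0121 + 0.0036 + 0.0004 + 0.0676 + 0.0121 + 0.0484 = 0.1926
B_I = 1 / 0.1926 = 5.1921
Σp_IIᵢ² = 0.02² + 0.02² + 0.02² + 0.45² + 0.12² + 0.34² + 0.03² = 0.0004 + 0.0004 + 0.0004 + 0.2025 + 0.0144 + 0.1156 + 0.0009 = 0.3346
B_II = 1 / 0.3346 = 2.9886
Ranking by B (broadest → narrowest): morphospecies III (6.10) > morphospecies I (5.19) > morphospecies IV (4.15) > morphospecies II (2.99)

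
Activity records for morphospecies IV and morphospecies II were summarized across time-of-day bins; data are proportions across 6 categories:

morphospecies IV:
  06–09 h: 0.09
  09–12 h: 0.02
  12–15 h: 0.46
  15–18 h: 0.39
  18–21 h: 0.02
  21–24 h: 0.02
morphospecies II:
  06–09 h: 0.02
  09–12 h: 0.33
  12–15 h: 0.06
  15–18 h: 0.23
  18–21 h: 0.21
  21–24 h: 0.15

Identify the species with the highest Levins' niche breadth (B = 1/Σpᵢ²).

Σp_IVᵢ² = 0.09² + 0.02² + 0.46² + 0.39² + 0.02² + 0.02² = 0.0081 + 0.0004 + 0.2116 + 0.1521 + 0.0004 + 0.0004 = 0.3730
B_IV = 1 / 0.3730 = 2.6810
Σp_IIᵢ² = 0.02² + 0.33² + 0.06² + 0.23² + 0.21² + 0.15² = 0.0004 + 0.1089 + 0.0036 + 0.0529 + 0.0441 + 0.0225 = 0.2324
B_II = 1 / 0.2324 = 4.3029
Highest B → broadest niche (most generalist): morphospecies II (B = 4.30).

morphospecies II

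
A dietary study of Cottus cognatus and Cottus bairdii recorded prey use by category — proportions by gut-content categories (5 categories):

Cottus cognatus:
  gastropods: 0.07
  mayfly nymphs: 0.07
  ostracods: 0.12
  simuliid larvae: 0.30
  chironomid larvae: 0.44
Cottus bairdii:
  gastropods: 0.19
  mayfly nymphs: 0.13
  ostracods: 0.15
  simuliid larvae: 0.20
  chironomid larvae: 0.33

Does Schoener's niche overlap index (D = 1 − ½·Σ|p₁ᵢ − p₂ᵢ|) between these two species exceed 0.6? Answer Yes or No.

Σ|p₁ᵢ − p₂ᵢ| = 0.12 + 0.06 + 0.03 + 0.10 + 0.11 = 0.42
D = 1 − ½ × 0.42 = 1 − 0.210 = 0.7900
D = 0.7900 > 0.6 → Yes.

Yes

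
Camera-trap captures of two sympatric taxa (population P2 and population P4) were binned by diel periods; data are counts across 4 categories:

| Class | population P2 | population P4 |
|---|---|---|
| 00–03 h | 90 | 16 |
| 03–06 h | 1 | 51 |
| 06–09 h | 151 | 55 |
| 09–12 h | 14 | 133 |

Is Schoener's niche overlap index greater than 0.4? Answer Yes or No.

No

Proportions for population P2 (n=256): 90/256=0.3516, 1/256=0.0039, 151/256=0.5898, 14/256=0.0547
Proportions for population P4 (n=255): 16/255=0.0627, 51/255=0.2000, 55/255=0.2157, 133/255=0.5216
Σ|p₁ᵢ − p₂ᵢ| = 0.2889 + 0.1961 + 0.3741 + 0.4669 = 1.3260
D = 1 − ½ × 1.3260 = 1 − 0.66300 = 0.33700
D = 0.33700 < 0.4 → No.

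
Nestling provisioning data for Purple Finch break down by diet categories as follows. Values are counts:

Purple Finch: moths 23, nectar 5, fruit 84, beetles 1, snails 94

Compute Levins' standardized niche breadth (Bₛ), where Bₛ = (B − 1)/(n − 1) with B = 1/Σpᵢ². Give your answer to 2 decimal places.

Proportions for Purple Finch (n=207): 23/207=0.1111, 5/207=0.0242, 84/207=0.4058, 1/207=0.0048, 94/207=0.4541
Σpᵢ² = 0.1111² + 0.0242² + 0.4058² + 0.0048² + 0.4541² = 0.012343 + 0.000586 + 0.164674 + 0.000023 + 0.206207 = 0.383833
B = 1 / 0.383833 = 2.6053
Bₛ = (B − 1)/(n − 1) = (2.6053 − 1)/(5 − 1) = 1.6053/4 = 0.4013

0.40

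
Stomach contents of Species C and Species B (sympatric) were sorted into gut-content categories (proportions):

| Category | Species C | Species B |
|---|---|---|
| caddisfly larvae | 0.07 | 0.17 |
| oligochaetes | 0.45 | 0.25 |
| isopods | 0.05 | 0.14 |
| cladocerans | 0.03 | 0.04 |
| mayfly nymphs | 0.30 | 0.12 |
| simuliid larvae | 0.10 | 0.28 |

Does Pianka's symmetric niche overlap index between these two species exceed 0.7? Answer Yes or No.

Σ p₁ᵢp₂ᵢ = 0.0119 + 0.1125 + 0.0070 + 0.0012 + 0.0360 + 0.0280 = 0.1966
Σp_1ᵢ² = 0.07² + 0.45² + 0.05² + 0.03² + 0.30² + 0.10² = 0.0049 + 0.2025 + 0.0025 + 0.0009 + 0.0900 + 0.0100 = 0.3108
Σp_2ᵢ² = 0.17² + 0.25² + 0.14² + 0.04² + 0.12² + 0.28² = 0.0289 + 0.0625 + 0.0196 + 0.0016 + 0.0144 + 0.0784 = 0.2054
O = 0.1966 / √(0.3108 × 0.2054) = 0.1966 / 0.25266 = 0.7781
O = 0.7781 > 0.7 → Yes.

Yes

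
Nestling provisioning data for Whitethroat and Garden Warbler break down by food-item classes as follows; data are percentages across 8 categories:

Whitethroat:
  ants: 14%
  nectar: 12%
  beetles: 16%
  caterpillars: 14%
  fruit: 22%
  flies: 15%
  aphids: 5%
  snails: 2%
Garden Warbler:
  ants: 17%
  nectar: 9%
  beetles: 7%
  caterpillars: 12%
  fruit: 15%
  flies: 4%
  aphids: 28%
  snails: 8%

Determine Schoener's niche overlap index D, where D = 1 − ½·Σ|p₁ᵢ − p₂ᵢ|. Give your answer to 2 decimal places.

0.68

Convert percentages to proportions (divide by 100).
Σ|p₁ᵢ − p₂ᵢ| = 0.03 + 0.03 + 0.09 + 0.02 + 0.07 + 0.11 + 0.23 + 0.06 = 0.64
D = 1 − ½ × 0.64 = 1 − 0.320 = 0.6800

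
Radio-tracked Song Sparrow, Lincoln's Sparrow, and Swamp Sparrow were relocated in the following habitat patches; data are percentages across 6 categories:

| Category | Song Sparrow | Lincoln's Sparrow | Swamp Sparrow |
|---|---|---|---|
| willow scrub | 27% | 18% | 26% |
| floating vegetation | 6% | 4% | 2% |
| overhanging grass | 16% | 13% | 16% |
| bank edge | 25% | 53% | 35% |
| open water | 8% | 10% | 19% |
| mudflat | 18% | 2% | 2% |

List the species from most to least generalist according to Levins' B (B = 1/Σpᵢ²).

Convert percentages to proportions (divide by 100).
Σp_Songᵢ² = 0.27² + 0.06² + 0.16² + 0.25² + 0.08² + 0.18² = 0.0729 + 0.0036 + 0.0256 + 0.0625 + 0.0064 + 0.0324 = 0.2034
B_Song = 1 / 0.2034 = 4.9164
Σp_Lincᵢ² = 0.18² + 0.04² + 0.13² + 0.53² + 0.10² + 0.02² = 0.0324 + 0.0016 + 0.0169 + 0.2809 + 0.0100 + 0.0004 = 0.3422
B_Linc = 1 / 0.3422 = 2.9223
Σp_Swamᵢ² = 0.26² + 0.02² + 0.16² + 0.35² + 0.19² + 0.02² = 0.0676 + 0.0004 + 0.0256 + 0.1225 + 0.0361 + 0.0004 = 0.2526
B_Swam = 1 / 0.2526 = 3.9588
Ranking by B (broadest → narrowest): Song Sparrow (4.92) > Swamp Sparrow (3.96) > Lincoln's Sparrow (2.92)

Song Sparrow > Swamp Sparrow > Lincoln's Sparrow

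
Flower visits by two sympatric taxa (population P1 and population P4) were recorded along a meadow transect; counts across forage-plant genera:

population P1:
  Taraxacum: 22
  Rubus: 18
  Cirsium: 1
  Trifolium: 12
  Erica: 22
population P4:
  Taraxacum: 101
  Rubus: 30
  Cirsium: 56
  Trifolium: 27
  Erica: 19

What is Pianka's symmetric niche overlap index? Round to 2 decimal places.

0.76

Proportions for population P1 (n=75): 22/75=0.2933, 18/75=0.2400, 1/75=0.0133, 12/75=0.1600, 22/75=0.2933
Proportions for population P4 (n=233): 101/233=0.4335, 30/233=0.1288, 56/233=0.2403, 27/233=0.1159, 19/233=0.0815
Σ p₁ᵢp₂ᵢ = 0.127146 + 0.030912 + 0.003196 + 0.018544 + 0.023904 = 0.203702
Σp_1ᵢ² = 0.2933² + 0.2400² + 0.0133² + 0.1600² + 0.2933² = 0.086025 + 0.057600 + 0.000177 + 0.025600 + 0.086025 = 0.255427
Σp_2ᵢ² = 0.4335² + 0.1288² + 0.2403² + 0.1159² + 0.0815² = 0.187922 + 0.016589 + 0.057744 + 0.013433 + 0.006642 = 0.282330
O = 0.203702 / √(0.255427 × 0.282330) = 0.203702 / 0.2685418 = 0.7585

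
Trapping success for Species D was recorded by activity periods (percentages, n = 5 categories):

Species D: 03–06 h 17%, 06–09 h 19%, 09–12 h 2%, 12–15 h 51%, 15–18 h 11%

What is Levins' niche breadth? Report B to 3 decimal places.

2.962

Convert percentages to proportions (divide by 100).
Σpᵢ² = 0.17² + 0.19² + 0.02² + 0.51² + 0.11² = 0.0289 + 0.0361 + 0.0004 + 0.2601 + 0.0121 = 0.3376
B = 1 / 0.3376 = 2.96209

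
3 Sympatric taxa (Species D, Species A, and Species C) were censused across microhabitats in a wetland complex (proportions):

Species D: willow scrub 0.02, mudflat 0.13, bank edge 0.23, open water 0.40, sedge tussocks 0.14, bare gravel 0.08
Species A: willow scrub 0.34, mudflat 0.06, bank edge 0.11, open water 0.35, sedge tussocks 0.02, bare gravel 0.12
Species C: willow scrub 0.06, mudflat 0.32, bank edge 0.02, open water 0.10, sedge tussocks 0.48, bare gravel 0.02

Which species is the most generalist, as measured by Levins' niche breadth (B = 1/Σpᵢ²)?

Species D

Σp_Dᵢ² = 0.02² + 0.13² + 0.23² + 0.40² + 0.14² + 0.08² = 0.0004 + 0.0169 + 0.0529 + 0.1600 + 0.0196 + 0.0064 = 0.2562
B_D = 1 / 0.2562 = 3.9032
Σp_Aᵢ² = 0.34² + 0.06² + 0.11² + 0.35² + 0.02² + 0.12² = 0.1156 + 0.0036 + 0.0121 + 0.1225 + 0.0004 + 0.0144 = 0.2686
B_A = 1 / 0.2686 = 3.7230
Σp_Cᵢ² = 0.06² + 0.32² + 0.02² + 0.10² + 0.48² + 0.02² = 0.0036 + 0.1024 + 0.0004 + 0.0100 + 0.2304 + 0.0004 = 0.3472
B_C = 1 / 0.3472 = 2.8802
Highest B → broadest niche (most generalist): Species D (B = 3.90).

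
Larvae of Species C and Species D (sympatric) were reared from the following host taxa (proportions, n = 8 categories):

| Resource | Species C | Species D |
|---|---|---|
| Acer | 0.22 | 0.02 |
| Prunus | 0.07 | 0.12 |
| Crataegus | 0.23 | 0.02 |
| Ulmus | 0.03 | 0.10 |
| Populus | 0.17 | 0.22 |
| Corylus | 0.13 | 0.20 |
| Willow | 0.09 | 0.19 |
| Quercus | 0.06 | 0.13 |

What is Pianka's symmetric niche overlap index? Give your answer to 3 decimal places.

Σ p₁ᵢp₂ᵢ = 0.0044 + 0.0084 + 0.0046 + 0.0030 + 0.0374 + 0.0260 + 0.0171 + 0.0078 = 0.1087
Σp_1ᵢ² = 0.22² + 0.07² + 0.23² + 0.03² + 0.17² + 0.13² + 0.09² + 0.06² = 0.0484 + 0.0049 + 0.0529 + 0.0009 + 0.0289 + 0.0169 + 0.0081 + 0.0036 = 0.1646
Σp_2ᵢ² = 0.02² + 0.12² + 0.02² + 0.10² + 0.22² + 0.20² + 0.19² + 0.13² = 0.0004 + 0.0144 + 0.0004 + 0.0100 + 0.0484 + 0.0400 + 0.0361 + 0.0169 = 0.1666
O = 0.1087 / √(0.1646 × 0.1666) = 0.1087 / 0.165597 = 0.65641

0.656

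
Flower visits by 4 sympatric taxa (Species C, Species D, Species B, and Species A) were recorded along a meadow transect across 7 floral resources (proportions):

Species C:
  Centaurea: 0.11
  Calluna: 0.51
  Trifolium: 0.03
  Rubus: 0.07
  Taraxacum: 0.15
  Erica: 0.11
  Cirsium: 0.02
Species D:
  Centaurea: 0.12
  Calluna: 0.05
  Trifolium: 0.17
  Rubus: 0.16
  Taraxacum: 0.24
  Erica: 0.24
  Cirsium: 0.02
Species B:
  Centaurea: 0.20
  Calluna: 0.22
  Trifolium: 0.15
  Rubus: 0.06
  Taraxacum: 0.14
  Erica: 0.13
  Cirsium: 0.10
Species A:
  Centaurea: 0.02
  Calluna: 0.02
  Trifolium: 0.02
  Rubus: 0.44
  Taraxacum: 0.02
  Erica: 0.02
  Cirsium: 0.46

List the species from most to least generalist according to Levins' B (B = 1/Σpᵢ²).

Σp_Cᵢ² = 0.11² + 0.51² + 0.03² + 0.07² + 0.15² + 0.11² + 0.02² = 0.0121 + 0.2601 + 0.0009 + 0.0049 + 0.0225 + 0.0121 + 0.0004 = 0.3130
B_C = 1 / 0.3130 = 3.1949
Σp_Dᵢ² = 0.12² + 0.05² + 0.17² + 0.16² + 0.24² + 0.24² + 0.02² = 0.0144 + 0.0025 + 0.0289 + 0.0256 + 0.0576 + 0.0576 + 0.0004 = 0.1870
B_D = 1 / 0.1870 = 5.3476
Σp_Bᵢ² = 0.20² + 0.22² + 0.15² + 0.06² + 0.14² + 0.13² + 0.10² = 0.0400 + 0.0484 + 0.0225 + 0.0036 + 0.0196 + 0.0169 + 0.0100 = 0.1610
B_B = 1 / 0.1610 = 6.2112
Σp_Aᵢ² = 0.02² + 0.02² + 0.02² + 0.44² + 0.02² + 0.02² + 0.46² = 0.0004 + 0.0004 + 0.0004 + 0.1936 + 0.0004 + 0.0004 + 0.2116 = 0.4072
B_A = 1 / 0.4072 = 2.4558
Ranking by B (broadest → narrowest): Species B (6.21) > Species D (5.35) > Species C (3.19) > Species A (2.46)

Species B > Species D > Species C > Species A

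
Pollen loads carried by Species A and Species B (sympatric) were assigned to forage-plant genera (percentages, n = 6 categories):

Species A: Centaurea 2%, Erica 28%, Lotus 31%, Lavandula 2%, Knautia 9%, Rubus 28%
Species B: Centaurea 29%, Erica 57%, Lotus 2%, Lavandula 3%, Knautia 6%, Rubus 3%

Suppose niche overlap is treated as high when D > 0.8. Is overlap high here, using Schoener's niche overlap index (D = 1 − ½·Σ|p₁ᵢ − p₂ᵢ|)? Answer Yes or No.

No

Convert percentages to proportions (divide by 100).
Σ|p₁ᵢ − p₂ᵢ| = 0.27 + 0.29 + 0.29 + 0.01 + 0.03 + 0.25 = 1.14
D = 1 − ½ × 1.14 = 1 − 0.570 = 0.4300
D = 0.4300 < 0.8 → No.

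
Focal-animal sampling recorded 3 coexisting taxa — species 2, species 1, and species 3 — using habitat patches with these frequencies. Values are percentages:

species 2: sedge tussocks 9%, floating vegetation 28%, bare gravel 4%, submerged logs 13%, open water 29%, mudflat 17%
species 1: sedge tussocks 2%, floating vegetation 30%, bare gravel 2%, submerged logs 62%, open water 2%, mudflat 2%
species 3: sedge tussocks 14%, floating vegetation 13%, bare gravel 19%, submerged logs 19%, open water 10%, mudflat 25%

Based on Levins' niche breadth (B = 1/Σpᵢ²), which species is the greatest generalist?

Convert percentages to proportions (divide by 100).
Σp_2ᵢ² = 0.09² + 0.28² + 0.04² + 0.13² + 0.29² + 0.17² = 0.0081 + 0.0784 + 0.0016 + 0.0169 + 0.0841 + 0.0289 = 0.2180
B_2 = 1 / 0.2180 = 4.5872
Σp_1ᵢ² = 0.02² + 0.30² + 0.02² + 0.62² + 0.02² + 0.02² = 0.0004 + 0.0900 + 0.0004 + 0.3844 + 0.0004 + 0.0004 = 0.4760
B_1 = 1 / 0.4760 = 2.1008
Σp_3ᵢ² = 0.14² + 0.13² + 0.19² + 0.19² + 0.10² + 0.25² = 0.0196 + 0.0169 + 0.0361 + 0.0361 + 0.0100 + 0.0625 = 0.1812
B_3 = 1 / 0.1812 = 5.5188
Highest B → broadest niche (most generalist): species 3 (B = 5.52).

species 3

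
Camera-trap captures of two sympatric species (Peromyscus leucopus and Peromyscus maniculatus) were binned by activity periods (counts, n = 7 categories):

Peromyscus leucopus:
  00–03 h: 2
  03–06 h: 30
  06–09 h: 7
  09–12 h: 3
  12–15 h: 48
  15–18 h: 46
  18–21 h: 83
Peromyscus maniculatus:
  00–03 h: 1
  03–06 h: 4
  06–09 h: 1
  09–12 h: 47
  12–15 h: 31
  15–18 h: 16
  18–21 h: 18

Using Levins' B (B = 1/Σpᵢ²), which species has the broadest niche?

Proportions for Peromyscus leucopus (n=219): 2/219=0.0091, 30/219=0.1370, 7/219=0.0320, 3/219=0.0137, 48/219=0.2192, 46/219=0.2100, 83/219=0.3790
Proportions for Peromyscus maniculatus (n=118): 1/118=0.0085, 4/118=0.0339, 1/118=0.0085, 47/118=0.3983, 31/118=0.2627, 16/118=0.1356, 18/118=0.1525
Σp_leucᵢ² = 0.0091² + 0.1370² + 0.0320² + 0.0137² + 0.2192² + 0.2100² + 0.3790² = 0.000083 + 0.018769 + 0.001024 + 0.000188 + 0.048049 + 0.044100 + 0.143641 = 0.255854
B_leuc = 1 / 0.255854 = 3.9085
Σp_maniᵢ² = 0.0085² + 0.0339² + 0.0085² + 0.3983² + 0.2627² + 0.1356² + 0.1525² = 0.000072 + 0.001149 + 0.000072 + 0.158643 + 0.069011 + 0.018387 + 0.023256 = 0.270590
B_mani = 1 / 0.270590 = 3.6956
Highest B → broadest niche (most generalist): Peromyscus leucopus (B = 3.91).

Peromyscus leucopus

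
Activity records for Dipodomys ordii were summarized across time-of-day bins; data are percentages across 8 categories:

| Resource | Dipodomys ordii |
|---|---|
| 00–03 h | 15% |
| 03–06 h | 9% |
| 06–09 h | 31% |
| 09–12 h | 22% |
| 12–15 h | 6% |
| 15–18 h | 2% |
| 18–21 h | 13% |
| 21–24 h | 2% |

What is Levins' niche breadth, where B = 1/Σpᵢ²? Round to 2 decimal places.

5.09

Convert percentages to proportions (divide by 100).
Σpᵢ² = 0.15² + 0.09² + 0.31² + 0.22² + 0.06² + 0.02² + 0.13² + 0.02² = 0.0225 + 0.0081 + 0.0961 + 0.0484 + 0.0036 + 0.0004 + 0.0169 + 0.0004 = 0.1964
B = 1 / 0.1964 = 5.0916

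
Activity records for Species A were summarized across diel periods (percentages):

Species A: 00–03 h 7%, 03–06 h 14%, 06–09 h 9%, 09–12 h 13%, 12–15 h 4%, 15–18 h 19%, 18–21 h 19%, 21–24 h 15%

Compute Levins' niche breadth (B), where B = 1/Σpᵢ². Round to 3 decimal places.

6.859

Convert percentages to proportions (divide by 100).
Σpᵢ² = 0.07² + 0.14² + 0.09² + 0.13² + 0.04² + 0.19² + 0.19² + 0.15² = 0.0049 + 0.0196 + 0.0081 + 0.0169 + 0.0016 + 0.0361 + 0.0361 + 0.0225 = 0.1458
B = 1 / 0.1458 = 6.85871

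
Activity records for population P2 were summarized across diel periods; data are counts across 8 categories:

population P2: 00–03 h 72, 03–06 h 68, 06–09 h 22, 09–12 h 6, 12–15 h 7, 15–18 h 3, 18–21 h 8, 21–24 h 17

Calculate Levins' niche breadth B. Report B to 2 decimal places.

Proportions for population P2 (n=203): 72/203=0.3547, 68/203=0.3350, 22/203=0.1084, 6/203=0.0296, 7/203=0.0345, 3/203=0.0148, 8/203=0.0394, 17/203=0.0837
Σpᵢ² = 0.3547² + 0.3350² + 0.1084² + 0.0296² + 0.0345² + 0.0148² + 0.0394² + 0.0837² = 0.125812 + 0.112225 + 0.011751 + 0.000876 + 0.001190 + 0.000219 + 0.001552 + 0.007006 = 0.260631
B = 1 / 0.260631 = 3.8368

3.84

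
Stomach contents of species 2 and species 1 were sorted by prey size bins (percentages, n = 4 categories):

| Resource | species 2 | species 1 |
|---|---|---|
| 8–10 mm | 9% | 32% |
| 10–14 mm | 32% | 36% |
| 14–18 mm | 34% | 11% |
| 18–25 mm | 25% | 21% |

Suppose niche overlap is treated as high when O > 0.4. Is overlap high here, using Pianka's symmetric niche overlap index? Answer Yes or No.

Yes

Convert percentages to proportions (divide by 100).
Σ p₁ᵢp₂ᵢ = 0.0288 + 0.1152 + 0.0374 + 0.0525 = 0.2339
Σp_1ᵢ² = 0.09² + 0.32² + 0.34² + 0.25² = 0.0081 + 0.1024 + 0.1156 + 0.0625 = 0.2886
Σp_2ᵢ² = 0.32² + 0.36² + 0.11² + 0.21² = 0.1024 + 0.1296 + 0.0121 + 0.0441 = 0.2882
O = 0.2339 / √(0.2886 × 0.2882) = 0.2339 / 0.28840 = 0.8110
O = 0.8110 > 0.4 → Yes.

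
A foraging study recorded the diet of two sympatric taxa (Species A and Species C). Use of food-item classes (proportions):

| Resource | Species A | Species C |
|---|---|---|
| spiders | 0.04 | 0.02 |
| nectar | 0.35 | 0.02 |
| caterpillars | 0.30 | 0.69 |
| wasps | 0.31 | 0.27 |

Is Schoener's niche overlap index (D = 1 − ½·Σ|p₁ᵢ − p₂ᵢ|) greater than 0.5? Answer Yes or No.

Yes

Σ|p₁ᵢ − p₂ᵢ| = 0.02 + 0.33 + 0.39 + 0.04 = 0.78
D = 1 − ½ × 0.78 = 1 − 0.390 = 0.6100
D = 0.6100 > 0.5 → Yes.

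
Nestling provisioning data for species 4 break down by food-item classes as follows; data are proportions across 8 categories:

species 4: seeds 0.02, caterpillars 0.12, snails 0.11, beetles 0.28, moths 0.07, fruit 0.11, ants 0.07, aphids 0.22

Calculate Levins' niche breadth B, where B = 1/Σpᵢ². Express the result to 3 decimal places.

5.695

Σpᵢ² = 0.02² + 0.12² + 0.11² + 0.28² + 0.07² + 0.11² + 0.07² + 0.22² = 0.0004 + 0.0144 + 0.0121 + 0.0784 + 0.0049 + 0.0121 + 0.0049 + 0.0484 = 0.1756
B = 1 / 0.1756 = 5.69476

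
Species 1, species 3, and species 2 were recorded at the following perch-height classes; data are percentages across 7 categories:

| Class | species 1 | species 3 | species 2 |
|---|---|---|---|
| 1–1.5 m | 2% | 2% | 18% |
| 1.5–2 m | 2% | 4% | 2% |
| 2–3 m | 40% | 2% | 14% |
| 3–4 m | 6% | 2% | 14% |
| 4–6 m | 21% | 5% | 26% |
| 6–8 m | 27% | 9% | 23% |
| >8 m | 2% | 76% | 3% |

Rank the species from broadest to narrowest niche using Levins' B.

species 2 > species 1 > species 3

Convert percentages to proportions (divide by 100).
Σp_1ᵢ² = 0.02² + 0.02² + 0.40² + 0.06² + 0.21² + 0.27² + 0.02² = 0.0004 + 0.0004 + 0.1600 + 0.0036 + 0.0441 + 0.0729 + 0.0004 = 0.2818
B_1 = 1 / 0.2818 = 3.5486
Σp_3ᵢ² = 0.02² + 0.04² + 0.02² + 0.02² + 0.05² + 0.09² + 0.76² = 0.0004 + 0.0016 + 0.0004 + 0.0004 + 0.0025 + 0.0081 + 0.5776 = 0.5910
B_3 = 1 / 0.5910 = 1.6920
Σp_2ᵢ² = 0.18² + 0.02² + 0.14² + 0.14² + 0.26² + 0.23² + 0.03² = 0.0324 + 0.0004 + 0.0196 + 0.0196 + 0.0676 + 0.0529 + 0.0009 = 0.1934
B_2 = 1 / 0.1934 = 5.1706
Ranking by B (broadest → narrowest): species 2 (5.17) > species 1 (3.55) > species 3 (1.69)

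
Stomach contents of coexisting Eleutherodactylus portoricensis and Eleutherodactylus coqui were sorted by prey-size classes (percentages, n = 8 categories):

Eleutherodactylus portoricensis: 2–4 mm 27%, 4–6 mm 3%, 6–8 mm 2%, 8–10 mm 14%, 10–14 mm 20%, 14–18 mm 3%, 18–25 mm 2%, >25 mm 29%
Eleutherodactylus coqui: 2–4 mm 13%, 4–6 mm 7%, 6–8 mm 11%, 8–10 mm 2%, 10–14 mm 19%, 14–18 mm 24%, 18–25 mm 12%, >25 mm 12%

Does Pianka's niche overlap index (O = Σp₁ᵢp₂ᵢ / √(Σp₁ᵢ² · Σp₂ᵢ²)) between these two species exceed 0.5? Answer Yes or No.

Convert percentages to proportions (divide by 100).
Σ p₁ᵢp₂ᵢ = 0.0351 + 0.0021 + 0.0022 + 0.0028 + 0.0380 + 0.0072 + 0.0024 + 0.0348 = 0.1246
Σp_1ᵢ² = 0.27² + 0.03² + 0.02² + 0.14² + 0.20² + 0.03² + 0.02² + 0.29² = 0.0729 + 0.0009 + 0.0004 + 0.0196 + 0.0400 + 0.0009 + 0.0004 + 0.0841 = 0.2192
Σp_2ᵢ² = 0.13² + 0.07² + 0.11² + 0.02² + 0.19² + 0.24² + 0.12² + 0.12² = 0.0169 + 0.0049 + 0.0121 + 0.0004 + 0.0361 + 0.0576 + 0.0144 + 0.0144 = 0.1568
O = 0.1246 / √(0.2192 × 0.1568) = 0.1246 / 0.18539 = 0.6721
O = 0.6721 > 0.5 → Yes.

Yes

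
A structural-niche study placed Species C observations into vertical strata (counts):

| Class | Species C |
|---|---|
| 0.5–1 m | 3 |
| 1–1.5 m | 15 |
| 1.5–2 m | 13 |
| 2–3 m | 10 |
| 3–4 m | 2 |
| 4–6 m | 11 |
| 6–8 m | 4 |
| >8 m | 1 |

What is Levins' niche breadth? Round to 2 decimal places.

Proportions for Species C (n=59): 3/59=0.0508, 15/59=0.2542, 13/59=0.2203, 10/59=0.1695, 2/59=0.0339, 11/59=0.1864, 4/59=0.0678, 1/59=0.0169
Σpᵢ² = 0.0508² + 0.2542² + 0.2203² + 0.1695² + 0.0339² + 0.1864² + 0.0678² + 0.0169² = 0.002581 + 0.064618 + 0.048532 + 0.028730 + 0.001149 + 0.034745 + 0.004597 + 0.000286 = 0.185238
B = 1 / 0.185238 = 5.3985

5.40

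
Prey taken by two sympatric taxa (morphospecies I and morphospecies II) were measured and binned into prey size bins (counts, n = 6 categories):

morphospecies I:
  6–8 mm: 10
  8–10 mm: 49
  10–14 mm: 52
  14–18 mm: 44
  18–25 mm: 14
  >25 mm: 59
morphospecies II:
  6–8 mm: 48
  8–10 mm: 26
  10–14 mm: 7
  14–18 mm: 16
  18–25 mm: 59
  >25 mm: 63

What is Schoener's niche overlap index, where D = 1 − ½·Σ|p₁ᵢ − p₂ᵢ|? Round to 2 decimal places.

0.59

Proportions for morphospecies I (n=228): 10/228=0.0439, 49/228=0.2149, 52/228=0.2281, 44/228=0.1930, 14/228=0.0614, 59/228=0.2588
Proportions for morphospecies II (n=219): 48/219=0.2192, 26/219=0.1187, 7/219=0.0320, 16/219=0.0731, 59/219=0.2694, 63/219=0.2877
Σ|p₁ᵢ − p₂ᵢ| = 0.1753 + 0.0962 + 0.1961 + 0.1199 + 0.2080 + 0.0289 = 0.8244
D = 1 − ½ × 0.8244 = 1 − 0.41220 = 0.58780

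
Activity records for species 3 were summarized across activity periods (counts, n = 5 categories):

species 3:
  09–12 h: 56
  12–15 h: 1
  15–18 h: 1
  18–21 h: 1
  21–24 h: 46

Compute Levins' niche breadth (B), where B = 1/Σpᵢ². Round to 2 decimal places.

2.10

Proportions for species 3 (n=105): 56/105=0.5333, 1/105=0.0095, 1/105=0.0095, 1/105=0.0095, 46/105=0.4381
Σpᵢ² = 0.5333² + 0.0095² + 0.0095² + 0.0095² + 0.4381² = 0.284409 + 0.000090 + 0.000090 + 0.000090 + 0.191932 = 0.476611
B = 1 / 0.476611 = 2.0981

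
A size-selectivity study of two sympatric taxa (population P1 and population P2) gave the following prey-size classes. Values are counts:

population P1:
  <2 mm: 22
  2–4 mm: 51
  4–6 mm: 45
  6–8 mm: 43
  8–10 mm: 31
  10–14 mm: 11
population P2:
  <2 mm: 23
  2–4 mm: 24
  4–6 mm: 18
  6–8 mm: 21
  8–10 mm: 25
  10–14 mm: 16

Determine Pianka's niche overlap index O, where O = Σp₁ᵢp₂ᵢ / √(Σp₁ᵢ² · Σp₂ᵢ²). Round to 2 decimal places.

Proportions for population P1 (n=203): 22/203=0.1084, 51/203=0.2512, 45/203=0.2217, 43/203=0.2118, 31/203=0.1527, 11/203=0.0542
Proportions for population P2 (n=127): 23/127=0.1811, 24/127=0.1890, 18/127=0.1417, 21/127=0.1654, 25/127=0.1969, 16/127=0.1260
Σ p₁ᵢp₂ᵢ = 0.019631 + 0.047477 + 0.031415 + 0.035032 + 0.030067 + 0.006829 = 0.170451
Σp_1ᵢ² = 0.1084² + 0.2512² + 0.2217² + 0.2118² + 0.1527² + 0.0542² = 0.011751 + 0.063101 + 0.049151 + 0.044859 + 0.023317 + 0.002938 = 0.195117
Σp_2ᵢ² = 0.1811² + 0.1890² + 0.1417² + 0.1654² + 0.1969² + 0.1260² = 0.032797 + 0.035721 + 0.020079 + 0.027357 + 0.038770 + 0.015876 = 0.170600
O = 0.170451 / √(0.195117 × 0.170600) = 0.170451 / 0.1824471 = 0.9342

0.93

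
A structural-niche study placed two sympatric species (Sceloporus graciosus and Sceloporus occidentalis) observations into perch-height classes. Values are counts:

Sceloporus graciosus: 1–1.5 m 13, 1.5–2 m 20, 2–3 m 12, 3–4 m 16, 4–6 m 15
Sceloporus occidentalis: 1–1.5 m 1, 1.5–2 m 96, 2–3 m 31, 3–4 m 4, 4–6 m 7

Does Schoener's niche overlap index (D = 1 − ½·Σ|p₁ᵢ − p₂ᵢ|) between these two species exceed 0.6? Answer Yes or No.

No

Proportions for Sceloporus graciosus (n=76): 13/76=0.1711, 20/76=0.2632, 12/76=0.1579, 16/76=0.2105, 15/76=0.1974
Proportions for Sceloporus occidentalis (n=139): 1/139=0.0072, 96/139=0.6906, 31/139=0.2230, 4/139=0.0288, 7/139=0.0504
Σ|p₁ᵢ − p₂ᵢ| = 0.1639 + 0.4274 + 0.0651 + 0.1817 + 0.1470 = 0.9851
D = 1 − ½ × 0.9851 = 1 − 0.49255 = 0.50745
D = 0.50745 < 0.6 → No.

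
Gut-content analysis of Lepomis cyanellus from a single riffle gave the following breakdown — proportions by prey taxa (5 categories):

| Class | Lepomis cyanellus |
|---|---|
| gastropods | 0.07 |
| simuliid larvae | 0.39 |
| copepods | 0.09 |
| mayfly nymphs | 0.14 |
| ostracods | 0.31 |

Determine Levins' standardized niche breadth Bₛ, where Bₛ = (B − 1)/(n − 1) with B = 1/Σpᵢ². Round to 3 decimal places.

Σpᵢ² = 0.07² + 0.39² + 0.09² + 0.14² + 0.31² = 0.0049 + 0.1521 + 0.0081 + 0.0196 + 0.0961 = 0.2808
B = 1 / 0.2808 = 3.56125
Bₛ = (B − 1)/(n − 1) = (3.56125 − 1)/(5 − 1) = 2.56125/4 = 0.64031

0.640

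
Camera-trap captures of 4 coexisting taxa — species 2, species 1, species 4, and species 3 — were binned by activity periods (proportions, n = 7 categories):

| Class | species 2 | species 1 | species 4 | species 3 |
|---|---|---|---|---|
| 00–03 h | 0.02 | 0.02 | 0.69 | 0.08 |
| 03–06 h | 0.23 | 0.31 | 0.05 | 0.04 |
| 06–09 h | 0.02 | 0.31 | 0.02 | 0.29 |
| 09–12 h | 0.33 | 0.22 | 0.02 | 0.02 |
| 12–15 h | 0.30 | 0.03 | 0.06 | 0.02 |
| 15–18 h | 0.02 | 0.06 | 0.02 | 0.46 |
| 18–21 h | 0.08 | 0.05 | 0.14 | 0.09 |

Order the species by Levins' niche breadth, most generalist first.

Σp_2ᵢ² = 0.02² + 0.23² + 0.02² + 0.33² + 0.30² + 0.02² + 0.08² = 0.0004 + 0.0529 + 0.0004 + 0.1089 + 0.0900 + 0.0004 + 0.0064 = 0.2594
B_2 = 1 / 0.2594 = 3.8551
Σp_1ᵢ² = 0.02² + 0.31² + 0.31² + 0.22² + 0.03² + 0.06² + 0.05² = 0.0004 + 0.0961 + 0.0961 + 0.0484 + 0.0009 + 0.0036 + 0.0025 = 0.2480
B_1 = 1 / 0.2480 = 4.0323
Σp_4ᵢ² = 0.69² + 0.05² + 0.02² + 0.02² + 0.06² + 0.02² + 0.14² = 0.4761 + 0.0025 + 0.0004 + 0.0004 + 0.0036 + 0.0004 + 0.0196 = 0.5030
B_4 = 1 / 0.5030 = 1.9881
Σp_3ᵢ² = 0.08² + 0.04² + 0.29² + 0.02² + 0.02² + 0.46² + 0.09² = 0.0064 + 0.0016 + 0.0841 + 0.0004 + 0.0004 + 0.2116 + 0.0081 = 0.3126
B_3 = 1 / 0.3126 = 3.1990
Ranking by B (broadest → narrowest): species 1 (4.03) > species 2 (3.86) > species 3 (3.20) > species 4 (1.99)

species 1 > species 2 > species 3 > species 4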